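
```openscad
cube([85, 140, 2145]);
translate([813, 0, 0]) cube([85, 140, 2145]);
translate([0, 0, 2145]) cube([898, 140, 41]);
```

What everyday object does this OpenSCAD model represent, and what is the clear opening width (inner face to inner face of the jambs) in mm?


A door frame. The clear opening width is 728 mm.

Two 2145 mm tall posts with a header on top — a door frame. The left jamb is 85 mm wide at x = 0; the right jamb starts at x = 813. The clear opening is 813 − 85 = 728 mm.


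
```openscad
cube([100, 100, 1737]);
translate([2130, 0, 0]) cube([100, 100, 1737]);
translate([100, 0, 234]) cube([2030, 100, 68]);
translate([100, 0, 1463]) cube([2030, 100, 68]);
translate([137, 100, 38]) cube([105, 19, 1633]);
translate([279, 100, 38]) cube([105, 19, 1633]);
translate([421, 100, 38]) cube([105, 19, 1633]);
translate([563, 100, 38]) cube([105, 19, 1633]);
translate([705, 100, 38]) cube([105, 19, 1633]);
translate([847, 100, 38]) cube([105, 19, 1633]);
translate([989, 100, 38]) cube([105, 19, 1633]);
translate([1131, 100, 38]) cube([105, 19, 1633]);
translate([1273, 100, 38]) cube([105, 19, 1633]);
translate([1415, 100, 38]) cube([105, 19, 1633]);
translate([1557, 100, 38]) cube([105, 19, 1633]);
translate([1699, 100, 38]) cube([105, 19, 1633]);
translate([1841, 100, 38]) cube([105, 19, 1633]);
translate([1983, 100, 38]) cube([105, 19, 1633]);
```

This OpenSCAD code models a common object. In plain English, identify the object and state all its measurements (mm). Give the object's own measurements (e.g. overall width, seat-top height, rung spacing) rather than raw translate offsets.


A fence section. Two 100×100 mm posts, 1737 mm tall, stand on the floor with a clear span of 2030 mm between their inner faces. Two horizontal rails of 100×68 mm section span the gap between the posts with their undersides at z = 234 mm and z = 1463 mm, flush with the posts' −y face. 14 pickets, each 105 mm wide, 19 mm thick and 1633 mm tall, are fixed to the +y face of the rails with their bottoms at z = 38 mm, spaced across the span with a 37 mm gap after the −x post and between neighbouring pickets, with 42 mm left before the +x post.


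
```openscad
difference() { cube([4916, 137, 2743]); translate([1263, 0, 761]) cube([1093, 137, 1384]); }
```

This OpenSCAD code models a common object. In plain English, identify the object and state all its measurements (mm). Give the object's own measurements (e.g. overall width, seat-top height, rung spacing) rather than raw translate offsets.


A wall 4916 mm long (x), 137 mm thick (y), 2743 mm tall, with a rectangular window opening cut through it. The opening is 1093 mm wide and 1384 mm tall; its sill is at z = 761 mm and its near (−x) edge is 1263 mm from the wall's −x end. The opening passes through the full wall thickness.


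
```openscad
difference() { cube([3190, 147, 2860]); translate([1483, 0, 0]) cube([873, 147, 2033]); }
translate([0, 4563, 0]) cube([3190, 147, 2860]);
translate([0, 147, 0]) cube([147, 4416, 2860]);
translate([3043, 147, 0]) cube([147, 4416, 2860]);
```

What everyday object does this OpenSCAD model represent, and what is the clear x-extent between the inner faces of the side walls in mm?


A single room. The interior width is 2896 mm.

Four walls enclosing a rectangle with a door in the front wall — a room. Outside width 3190 minus two 147 mm walls gives 2896 mm.


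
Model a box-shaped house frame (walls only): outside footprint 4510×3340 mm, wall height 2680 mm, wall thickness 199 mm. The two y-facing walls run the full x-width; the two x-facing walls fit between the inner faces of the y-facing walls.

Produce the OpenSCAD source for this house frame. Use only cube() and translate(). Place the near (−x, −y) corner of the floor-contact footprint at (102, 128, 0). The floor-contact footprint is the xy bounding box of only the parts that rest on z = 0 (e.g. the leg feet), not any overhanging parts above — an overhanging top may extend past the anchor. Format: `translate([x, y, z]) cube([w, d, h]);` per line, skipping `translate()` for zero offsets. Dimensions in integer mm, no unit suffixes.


translate([102, 128, 0]) cube([4510, 199, 2680]);
translate([102, 3269, 0]) cube([4510, 199, 2680]);
translate([102, 327, 0]) cube([199, 2942, 2680]);
translate([4413, 327, 0]) cube([199, 2942, 2680]);


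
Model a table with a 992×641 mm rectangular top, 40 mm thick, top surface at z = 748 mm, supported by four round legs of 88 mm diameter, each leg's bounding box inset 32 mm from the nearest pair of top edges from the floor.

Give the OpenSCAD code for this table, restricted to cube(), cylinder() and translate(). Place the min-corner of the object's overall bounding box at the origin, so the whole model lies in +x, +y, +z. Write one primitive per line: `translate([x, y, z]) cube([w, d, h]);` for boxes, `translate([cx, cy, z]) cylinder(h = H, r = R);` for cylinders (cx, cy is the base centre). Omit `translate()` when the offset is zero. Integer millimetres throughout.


translate([0, 0, 708]) cube([992, 641, 40]);
translate([76, 76, 0]) cylinder(h = 708, r = 44);
translate([916, 76, 0]) cylinder(h = 708, r = 44);
translate([76, 565, 0]) cylinder(h = 708, r = 44);
translate([916, 565, 0]) cylinder(h = 708, r = 44);


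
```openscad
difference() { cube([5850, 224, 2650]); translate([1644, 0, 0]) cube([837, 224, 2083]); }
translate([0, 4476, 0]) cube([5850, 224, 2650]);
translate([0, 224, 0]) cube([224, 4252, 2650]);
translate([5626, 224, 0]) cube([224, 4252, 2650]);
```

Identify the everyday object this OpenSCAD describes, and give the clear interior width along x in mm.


A single room. The interior width is 5402 mm.

Four walls enclosing a rectangle with a door in the front wall — a room. Outside width 5850 minus two 224 mm walls gives 5402 mm.


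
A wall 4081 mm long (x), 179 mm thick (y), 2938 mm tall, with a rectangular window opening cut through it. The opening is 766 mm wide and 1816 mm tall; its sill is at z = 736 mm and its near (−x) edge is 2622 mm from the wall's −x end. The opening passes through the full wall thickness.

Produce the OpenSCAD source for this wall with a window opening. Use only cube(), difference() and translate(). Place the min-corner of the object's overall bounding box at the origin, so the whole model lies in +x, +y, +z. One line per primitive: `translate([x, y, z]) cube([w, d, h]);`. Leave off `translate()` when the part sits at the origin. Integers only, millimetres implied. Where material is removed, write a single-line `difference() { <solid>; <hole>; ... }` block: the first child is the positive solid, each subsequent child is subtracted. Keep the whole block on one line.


difference() { cube([4081, 179, 2938]); translate([2622, 0, 736]) cube([766, 179, 1816]); }


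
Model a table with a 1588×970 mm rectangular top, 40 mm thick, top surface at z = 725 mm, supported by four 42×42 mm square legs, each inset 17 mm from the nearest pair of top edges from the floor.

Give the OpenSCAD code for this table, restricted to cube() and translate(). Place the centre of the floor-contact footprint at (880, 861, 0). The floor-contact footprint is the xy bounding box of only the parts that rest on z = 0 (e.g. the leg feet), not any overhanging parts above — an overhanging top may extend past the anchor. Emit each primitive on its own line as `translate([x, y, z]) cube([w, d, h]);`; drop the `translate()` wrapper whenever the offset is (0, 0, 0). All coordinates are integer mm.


// leg_h = 725 - 40 = 685
translate([86, 376, 685]) cube([1588, 970, 40]);
translate([103, 393, 0]) cube([42, 42, 685]);
translate([1615, 393, 0]) cube([42, 42, 685]);
translate([103, 1287, 0]) cube([42, 42, 685]);
translate([1615, 1287, 0]) cube([42, 42, 685]);


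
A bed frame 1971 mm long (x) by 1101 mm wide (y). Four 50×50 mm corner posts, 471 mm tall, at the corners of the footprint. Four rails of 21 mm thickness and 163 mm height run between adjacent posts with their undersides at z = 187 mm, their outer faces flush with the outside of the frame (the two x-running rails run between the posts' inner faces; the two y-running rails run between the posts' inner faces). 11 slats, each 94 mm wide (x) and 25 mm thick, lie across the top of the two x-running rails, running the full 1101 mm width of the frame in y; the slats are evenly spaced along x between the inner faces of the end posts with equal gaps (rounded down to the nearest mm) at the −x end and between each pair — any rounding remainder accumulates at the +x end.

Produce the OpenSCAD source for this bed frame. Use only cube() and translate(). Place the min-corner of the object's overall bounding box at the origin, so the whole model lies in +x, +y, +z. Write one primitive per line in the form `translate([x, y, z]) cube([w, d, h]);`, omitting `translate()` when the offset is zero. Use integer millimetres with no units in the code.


cube([50, 50, 471]);
translate([0, 1051, 0]) cube([50, 50, 471]);
translate([1921, 0, 0]) cube([50, 50, 471]);
translate([1921, 1051, 0]) cube([50, 50, 471]);
translate([50, 0, 187]) cube([1871, 21, 163]);
translate([50, 1080, 187]) cube([1871, 21, 163]);
translate([0, 50, 187]) cube([21, 1001, 163]);
translate([1950, 50, 187]) cube([21, 1001, 163]);
translate([119, 0, 350]) cube([94, 1101, 25]);
translate([282, 0, 350]) cube([94, 1101, 25]);
translate([445, 0, 350]) cube([94, 1101, 25]);
translate([608, 0, 350]) cube([94, 1101, 25]);
translate([771, 0, 350]) cube([94, 1101, 25]);
translate([934, 0, 350]) cube([94, 1101, 25]);
translate([1097, 0, 350]) cube([94, 1101, 25]);
translate([1260, 0, 350]) cube([94, 1101, 25]);
translate([1423, 0, 350]) cube([94, 1101, 25]);
translate([1586, 0, 350]) cube([94, 1101, 25]);
translate([1749, 0, 350]) cube([94, 1101, 25]);


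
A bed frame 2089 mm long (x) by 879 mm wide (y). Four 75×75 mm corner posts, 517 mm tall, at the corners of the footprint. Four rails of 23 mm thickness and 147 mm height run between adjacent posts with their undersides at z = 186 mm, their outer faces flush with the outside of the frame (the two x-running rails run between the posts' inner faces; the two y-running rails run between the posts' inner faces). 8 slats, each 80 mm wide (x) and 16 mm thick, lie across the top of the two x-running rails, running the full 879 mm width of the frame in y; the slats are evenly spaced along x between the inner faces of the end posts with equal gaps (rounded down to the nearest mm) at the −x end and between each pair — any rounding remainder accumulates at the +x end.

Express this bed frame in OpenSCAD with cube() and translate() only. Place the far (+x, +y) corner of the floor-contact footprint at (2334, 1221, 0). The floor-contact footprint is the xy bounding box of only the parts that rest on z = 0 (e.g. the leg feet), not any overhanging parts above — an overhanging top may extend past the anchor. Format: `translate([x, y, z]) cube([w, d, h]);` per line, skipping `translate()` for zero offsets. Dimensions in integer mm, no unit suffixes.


translate([245, 342, 0]) cube([75, 75, 517]);
translate([245, 1146, 0]) cube([75, 75, 517]);
translate([2259, 342, 0]) cube([75, 75, 517]);
translate([2259, 1146, 0]) cube([75, 75, 517]);
translate([320, 342, 186]) cube([1939, 23, 147]);
translate([320, 1198, 186]) cube([1939, 23, 147]);
translate([245, 417, 186]) cube([23, 729, 147]);
translate([2311, 417, 186]) cube([23, 729, 147]);
translate([464, 342, 333]) cube([80, 879, 16]);
translate([688, 342, 333]) cube([80, 879, 16]);
translate([912, 342, 333]) cube([80, 879, 16]);
translate([1136, 342, 333]) cube([80, 879, 16]);
translate([1360, 342, 333]) cube([80, 879, 16]);
translate([1584, 342, 333]) cube([80, 879, 16]);
translate([1808, 342, 333]) cube([80, 879, 16]);
translate([2032, 342, 333]) cube([80, 879, 16]);


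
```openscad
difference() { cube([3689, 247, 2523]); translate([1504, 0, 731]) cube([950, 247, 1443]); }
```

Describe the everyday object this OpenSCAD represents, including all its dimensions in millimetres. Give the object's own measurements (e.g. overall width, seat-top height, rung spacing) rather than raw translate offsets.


A wall 3689 mm long (x), 247 mm thick (y), 2523 mm tall, with a rectangular window opening cut through it. The opening is 950 mm wide and 1443 mm tall; its sill is at z = 731 mm and its near (−x) edge is 1504 mm from the wall's −x end. The opening passes through the full wall thickness.


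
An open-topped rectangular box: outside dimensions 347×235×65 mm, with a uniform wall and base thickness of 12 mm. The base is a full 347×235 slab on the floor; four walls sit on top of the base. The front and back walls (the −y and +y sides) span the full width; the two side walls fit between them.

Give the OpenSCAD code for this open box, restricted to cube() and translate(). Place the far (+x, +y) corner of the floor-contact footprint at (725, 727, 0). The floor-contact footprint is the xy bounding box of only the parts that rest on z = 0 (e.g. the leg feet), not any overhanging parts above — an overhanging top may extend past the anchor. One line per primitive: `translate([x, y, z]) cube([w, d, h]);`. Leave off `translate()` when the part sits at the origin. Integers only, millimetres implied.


translate([378, 492, 0]) cube([347, 235, 12]);
translate([378, 492, 12]) cube([347, 12, 53]);
translate([378, 715, 12]) cube([347, 12, 53]);
translate([378, 504, 12]) cube([12, 211, 53]);
translate([713, 504, 12]) cube([12, 211, 53]);


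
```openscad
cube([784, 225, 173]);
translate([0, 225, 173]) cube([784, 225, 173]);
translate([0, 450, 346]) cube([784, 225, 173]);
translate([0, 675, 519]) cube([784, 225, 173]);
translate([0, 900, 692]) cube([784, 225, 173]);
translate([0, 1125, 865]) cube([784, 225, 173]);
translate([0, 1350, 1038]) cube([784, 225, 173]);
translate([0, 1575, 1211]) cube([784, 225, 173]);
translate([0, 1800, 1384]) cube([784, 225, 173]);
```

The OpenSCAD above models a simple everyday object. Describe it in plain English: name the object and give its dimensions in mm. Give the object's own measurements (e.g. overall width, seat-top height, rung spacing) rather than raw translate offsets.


A straight staircase of 9 solid steps. Each step is 784 mm wide (x), 225 mm deep (y, the going) and 173 mm tall (the rise). The first step rests on the floor; each subsequent step sits one going further in +y and one rise higher in +z, directly behind and above the previous step with no overlap.


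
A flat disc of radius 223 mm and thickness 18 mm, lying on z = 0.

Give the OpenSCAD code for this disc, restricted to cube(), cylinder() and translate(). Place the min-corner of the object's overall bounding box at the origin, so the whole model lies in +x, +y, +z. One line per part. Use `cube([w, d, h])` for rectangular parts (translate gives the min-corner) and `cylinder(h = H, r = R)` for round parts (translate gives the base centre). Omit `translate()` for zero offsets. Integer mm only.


translate([223, 223, 0]) cylinder(h = 18, r = 223);


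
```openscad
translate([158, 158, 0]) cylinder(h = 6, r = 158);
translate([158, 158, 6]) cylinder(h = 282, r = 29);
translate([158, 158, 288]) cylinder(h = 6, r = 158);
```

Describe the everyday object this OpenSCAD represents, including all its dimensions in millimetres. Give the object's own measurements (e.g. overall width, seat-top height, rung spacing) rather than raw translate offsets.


A spool: two coaxial disc flanges of radius 158 mm and thickness 6 mm, joined by a core cylinder of radius 29 mm and height 282 mm. The lower flange rests on z = 0 and the three cylinders share a vertical axis.


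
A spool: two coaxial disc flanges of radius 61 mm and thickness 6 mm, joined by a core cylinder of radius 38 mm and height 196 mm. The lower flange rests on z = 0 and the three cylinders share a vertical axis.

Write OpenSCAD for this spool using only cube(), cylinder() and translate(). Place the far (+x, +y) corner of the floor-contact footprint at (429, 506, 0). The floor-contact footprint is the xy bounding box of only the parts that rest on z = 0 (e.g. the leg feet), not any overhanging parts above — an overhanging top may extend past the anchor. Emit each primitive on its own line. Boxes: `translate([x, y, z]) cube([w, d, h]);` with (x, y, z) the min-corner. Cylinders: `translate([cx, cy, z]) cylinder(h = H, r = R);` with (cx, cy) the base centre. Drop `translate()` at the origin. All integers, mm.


translate([368, 445, 0]) cylinder(h = 6, r = 61);
translate([368, 445, 6]) cylinder(h = 196, r = 38);
translate([368, 445, 202]) cylinder(h = 6, r = 61);


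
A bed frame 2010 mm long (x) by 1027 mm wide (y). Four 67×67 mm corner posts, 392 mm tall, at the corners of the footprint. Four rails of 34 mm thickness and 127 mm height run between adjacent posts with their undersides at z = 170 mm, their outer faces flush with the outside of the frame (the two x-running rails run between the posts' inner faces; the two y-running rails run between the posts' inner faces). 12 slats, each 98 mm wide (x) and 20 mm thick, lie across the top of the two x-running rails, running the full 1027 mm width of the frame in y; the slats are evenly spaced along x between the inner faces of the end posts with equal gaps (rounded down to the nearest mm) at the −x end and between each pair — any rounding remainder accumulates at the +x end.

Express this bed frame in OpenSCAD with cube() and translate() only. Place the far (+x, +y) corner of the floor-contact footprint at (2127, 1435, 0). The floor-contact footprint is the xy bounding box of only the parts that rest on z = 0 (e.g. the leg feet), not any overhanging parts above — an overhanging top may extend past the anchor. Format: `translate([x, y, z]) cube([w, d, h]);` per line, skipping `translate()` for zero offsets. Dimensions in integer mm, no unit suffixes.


translate([117, 408, 0]) cube([67, 67, 392]);
translate([117, 1368, 0]) cube([67, 67, 392]);
translate([2060, 408, 0]) cube([67, 67, 392]);
translate([2060, 1368, 0]) cube([67, 67, 392]);
translate([184, 408, 170]) cube([1876, 34, 127]);
translate([184, 1401, 170]) cube([1876, 34, 127]);
translate([117, 475, 170]) cube([34, 893, 127]);
translate([2093, 475, 170]) cube([34, 893, 127]);
translate([237, 408, 297]) cube([98, 1027, 20]);
translate([388, 408, 297]) cube([98, 1027, 20]);
translate([539, 408, 297]) cube([98, 1027, 20]);
translate([690, 408, 297]) cube([98, 1027, 20]);
translate([841, 408, 297]) cube([98, 1027, 20]);
translate([992, 408, 297]) cube([98, 1027, 20]);
translate([1143, 408, 297]) cube([98, 1027, 20]);
translate([1294, 408, 297]) cube([98, 1027, 20]);
translate([1445, 408, 297]) cube([98, 1027, 20]);
translate([1596, 408, 297]) cube([98, 1027, 20]);
translate([1747, 408, 297]) cube([98, 1027, 20]);
translate([1898, 408, 297]) cube([98, 1027, 20]);


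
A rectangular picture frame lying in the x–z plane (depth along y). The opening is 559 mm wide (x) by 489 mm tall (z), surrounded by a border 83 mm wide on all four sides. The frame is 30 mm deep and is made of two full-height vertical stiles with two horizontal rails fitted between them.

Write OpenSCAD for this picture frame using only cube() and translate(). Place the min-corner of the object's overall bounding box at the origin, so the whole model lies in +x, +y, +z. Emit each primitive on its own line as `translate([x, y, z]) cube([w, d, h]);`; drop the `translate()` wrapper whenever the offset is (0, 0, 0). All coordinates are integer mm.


cube([83, 30, 655]);
translate([642, 0, 0]) cube([83, 30, 655]);
translate([83, 0, 0]) cube([559, 30, 83]);
translate([83, 0, 572]) cube([559, 30, 83]);


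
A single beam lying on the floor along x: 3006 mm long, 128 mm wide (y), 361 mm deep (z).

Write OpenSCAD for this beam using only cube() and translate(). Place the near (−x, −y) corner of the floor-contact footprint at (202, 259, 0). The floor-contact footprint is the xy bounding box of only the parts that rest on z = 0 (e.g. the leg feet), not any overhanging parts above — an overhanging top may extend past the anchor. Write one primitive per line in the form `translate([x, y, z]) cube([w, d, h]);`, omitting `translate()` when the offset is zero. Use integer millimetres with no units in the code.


translate([202, 259, 0]) cube([3006, 128, 361]);


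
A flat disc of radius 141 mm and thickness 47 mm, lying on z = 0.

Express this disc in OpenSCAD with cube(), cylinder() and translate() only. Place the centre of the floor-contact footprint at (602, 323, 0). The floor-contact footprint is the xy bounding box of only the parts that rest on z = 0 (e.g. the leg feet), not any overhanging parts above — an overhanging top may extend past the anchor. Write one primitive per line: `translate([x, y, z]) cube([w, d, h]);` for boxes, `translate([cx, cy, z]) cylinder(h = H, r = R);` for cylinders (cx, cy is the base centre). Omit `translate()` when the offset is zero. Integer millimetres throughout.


translate([602, 323, 0]) cylinder(h = 47, r = 141);


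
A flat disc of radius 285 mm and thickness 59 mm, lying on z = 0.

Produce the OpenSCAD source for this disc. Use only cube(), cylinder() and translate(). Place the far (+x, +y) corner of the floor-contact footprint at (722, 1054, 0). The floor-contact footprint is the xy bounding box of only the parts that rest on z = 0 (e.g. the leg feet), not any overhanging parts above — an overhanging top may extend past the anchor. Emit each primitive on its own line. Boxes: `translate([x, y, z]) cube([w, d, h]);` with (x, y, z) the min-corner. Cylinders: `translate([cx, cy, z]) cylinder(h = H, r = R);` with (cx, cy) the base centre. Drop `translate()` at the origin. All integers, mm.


translate([437, 769, 0]) cylinder(h = 59, r = 285);


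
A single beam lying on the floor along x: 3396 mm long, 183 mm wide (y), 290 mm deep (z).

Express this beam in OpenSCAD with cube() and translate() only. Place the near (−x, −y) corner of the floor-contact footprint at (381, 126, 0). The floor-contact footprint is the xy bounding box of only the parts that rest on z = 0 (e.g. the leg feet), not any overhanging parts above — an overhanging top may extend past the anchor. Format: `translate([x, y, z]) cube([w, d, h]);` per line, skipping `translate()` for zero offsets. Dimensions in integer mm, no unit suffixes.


translate([381, 126, 0]) cube([3396, 183, 290]);


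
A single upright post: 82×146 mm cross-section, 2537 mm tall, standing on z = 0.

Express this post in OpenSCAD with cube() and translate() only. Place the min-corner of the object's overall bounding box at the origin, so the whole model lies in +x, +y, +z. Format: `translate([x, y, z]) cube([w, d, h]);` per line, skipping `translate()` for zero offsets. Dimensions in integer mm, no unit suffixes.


cube([82, 146, 2537]);


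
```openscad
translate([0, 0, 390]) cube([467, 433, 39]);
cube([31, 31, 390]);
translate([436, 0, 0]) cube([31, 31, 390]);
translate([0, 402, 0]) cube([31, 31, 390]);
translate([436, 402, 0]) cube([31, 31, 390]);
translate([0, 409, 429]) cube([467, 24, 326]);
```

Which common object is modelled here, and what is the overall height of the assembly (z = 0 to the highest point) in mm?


A chair. The overall height is 755 mm.

A slab on four corner posts with a tall panel at the back — a chair. The seat slab sits at z = 390 with thickness 39, and the 326 mm backrest starts at the seat top, so the overall height is 390 + 39 + 326 = 755 mm.


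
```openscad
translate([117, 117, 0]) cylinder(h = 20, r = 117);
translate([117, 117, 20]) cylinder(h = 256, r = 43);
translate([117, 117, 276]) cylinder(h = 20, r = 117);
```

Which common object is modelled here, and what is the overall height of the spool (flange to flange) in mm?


A spool. The overall height is 296 mm.

Three coaxial cylinders, large–small–large — a spool. Two 20 mm flanges and a 256 mm core give 20 + 256 + 20 = 296 mm.


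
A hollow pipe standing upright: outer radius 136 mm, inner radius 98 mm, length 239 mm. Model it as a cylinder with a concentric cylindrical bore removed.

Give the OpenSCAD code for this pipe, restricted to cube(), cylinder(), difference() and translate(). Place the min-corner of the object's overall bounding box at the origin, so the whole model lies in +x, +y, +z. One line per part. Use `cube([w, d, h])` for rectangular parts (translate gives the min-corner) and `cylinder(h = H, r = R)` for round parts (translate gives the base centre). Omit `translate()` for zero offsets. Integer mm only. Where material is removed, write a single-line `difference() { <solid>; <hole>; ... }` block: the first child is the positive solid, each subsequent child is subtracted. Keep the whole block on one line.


difference() { translate([136, 136, 0]) cylinder(h = 239, r = 136); translate([136, 136, 0]) cylinder(h = 239, r = 98); }


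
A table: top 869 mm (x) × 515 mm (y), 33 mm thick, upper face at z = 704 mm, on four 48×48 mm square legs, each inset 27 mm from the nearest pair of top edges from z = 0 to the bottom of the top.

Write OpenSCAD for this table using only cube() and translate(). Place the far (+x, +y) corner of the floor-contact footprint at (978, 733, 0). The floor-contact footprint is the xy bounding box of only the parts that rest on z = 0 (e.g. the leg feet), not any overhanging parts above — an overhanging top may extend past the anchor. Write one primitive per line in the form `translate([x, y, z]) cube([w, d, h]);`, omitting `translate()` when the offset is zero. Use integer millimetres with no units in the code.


// leg_h = 704 - 33 = 671
translate([136, 245, 671]) cube([869, 515, 33]);
translate([163, 272, 0]) cube([48, 48, 671]);
translate([930, 272, 0]) cube([48, 48, 671]);
translate([163, 685, 0]) cube([48, 48, 671]);
translate([930, 685, 0]) cube([48, 48, 671]);


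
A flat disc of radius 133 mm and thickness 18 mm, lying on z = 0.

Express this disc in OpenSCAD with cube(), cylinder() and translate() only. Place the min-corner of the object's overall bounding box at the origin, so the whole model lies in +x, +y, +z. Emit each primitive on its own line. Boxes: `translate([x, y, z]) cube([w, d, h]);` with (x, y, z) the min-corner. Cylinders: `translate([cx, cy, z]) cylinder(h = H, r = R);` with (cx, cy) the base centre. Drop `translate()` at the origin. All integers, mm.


translate([133, 133, 0]) cylinder(h = 18, r = 133);


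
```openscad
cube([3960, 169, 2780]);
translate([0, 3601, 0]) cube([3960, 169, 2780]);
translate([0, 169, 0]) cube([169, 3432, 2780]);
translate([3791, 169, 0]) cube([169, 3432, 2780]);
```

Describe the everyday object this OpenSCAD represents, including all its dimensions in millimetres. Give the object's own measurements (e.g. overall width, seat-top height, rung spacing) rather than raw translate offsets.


The wall frame of a small rectangular building: four walls, each 2780 mm tall and 169 mm thick, enclosing a footprint 3960 mm (x) by 3770 mm (y) outside-to-outside, with no floor or roof. The front and back walls (the −y and +y sides) span the full width; the two side walls fit between them.


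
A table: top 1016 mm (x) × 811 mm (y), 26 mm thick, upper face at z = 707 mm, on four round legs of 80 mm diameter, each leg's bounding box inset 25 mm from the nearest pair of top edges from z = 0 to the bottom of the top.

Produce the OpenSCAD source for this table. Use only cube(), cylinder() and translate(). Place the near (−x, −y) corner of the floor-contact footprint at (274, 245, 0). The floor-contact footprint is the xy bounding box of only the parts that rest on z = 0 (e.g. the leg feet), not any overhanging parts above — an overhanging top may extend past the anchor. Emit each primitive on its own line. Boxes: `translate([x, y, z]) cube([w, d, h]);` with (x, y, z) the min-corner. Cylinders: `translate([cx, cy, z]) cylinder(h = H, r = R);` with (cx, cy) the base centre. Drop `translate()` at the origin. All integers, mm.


// leg_h = 707 - 26 = 681
translate([249, 220, 681]) cube([1016, 811, 26]);
translate([314, 285, 0]) cylinder(h = 681, r = 40);
translate([1200, 285, 0]) cylinder(h = 681, r = 40);
translate([314, 966, 0]) cylinder(h = 681, r = 40);
translate([1200, 966, 0]) cylinder(h = 681, r = 40);


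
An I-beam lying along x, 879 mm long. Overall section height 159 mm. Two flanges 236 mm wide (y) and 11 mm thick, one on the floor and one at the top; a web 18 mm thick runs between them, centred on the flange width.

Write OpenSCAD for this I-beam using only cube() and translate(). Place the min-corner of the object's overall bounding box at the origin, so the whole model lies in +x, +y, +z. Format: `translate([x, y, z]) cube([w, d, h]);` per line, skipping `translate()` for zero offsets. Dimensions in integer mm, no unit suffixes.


cube([879, 236, 11]);
translate([0, 109, 11]) cube([879, 18, 137]);
translate([0, 0, 148]) cube([879, 236, 11]);


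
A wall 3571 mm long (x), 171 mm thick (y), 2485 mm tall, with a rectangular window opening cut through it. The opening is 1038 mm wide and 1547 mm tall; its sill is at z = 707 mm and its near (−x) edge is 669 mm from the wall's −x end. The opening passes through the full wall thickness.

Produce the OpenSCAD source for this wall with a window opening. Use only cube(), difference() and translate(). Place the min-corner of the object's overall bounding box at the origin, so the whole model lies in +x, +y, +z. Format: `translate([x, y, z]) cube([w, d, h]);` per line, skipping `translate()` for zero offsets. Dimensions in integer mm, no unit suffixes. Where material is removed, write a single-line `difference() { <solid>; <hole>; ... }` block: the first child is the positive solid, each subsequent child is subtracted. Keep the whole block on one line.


difference() { cube([3571, 171, 2485]); translate([669, 0, 707]) cube([1038, 171, 1547]); }


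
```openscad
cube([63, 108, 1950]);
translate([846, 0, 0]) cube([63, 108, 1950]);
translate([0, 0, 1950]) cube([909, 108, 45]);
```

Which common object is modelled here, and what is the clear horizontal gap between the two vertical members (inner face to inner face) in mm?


A door frame. The clear opening width is 783 mm.

Two 1950 mm tall posts with a header on top — a door frame. The left jamb is 63 mm wide at x = 0; the right jamb starts at x = 846. The clear opening is 846 − 63 = 783 mm.


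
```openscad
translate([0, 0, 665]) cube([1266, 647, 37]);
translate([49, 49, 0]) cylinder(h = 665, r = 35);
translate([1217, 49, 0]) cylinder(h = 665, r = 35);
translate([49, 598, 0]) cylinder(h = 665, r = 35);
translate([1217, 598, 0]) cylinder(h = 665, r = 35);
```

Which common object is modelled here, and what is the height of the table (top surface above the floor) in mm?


A table. The table height is 702 mm.

A 1266×647×37 slab sits at z = 665 on four Ø70 mm round legs — a table. The top surface is at 665 + 37 = 702 mm.


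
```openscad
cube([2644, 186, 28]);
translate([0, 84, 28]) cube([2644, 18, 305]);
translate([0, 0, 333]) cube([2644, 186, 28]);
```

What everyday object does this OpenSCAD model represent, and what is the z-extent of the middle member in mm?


An I-beam. The web height is 305 mm.

Two wide flanges with a thin centred web — an I-beam. Overall 361 mm minus two 28 mm flanges gives a web of 361 − 2·28 = 305 mm.


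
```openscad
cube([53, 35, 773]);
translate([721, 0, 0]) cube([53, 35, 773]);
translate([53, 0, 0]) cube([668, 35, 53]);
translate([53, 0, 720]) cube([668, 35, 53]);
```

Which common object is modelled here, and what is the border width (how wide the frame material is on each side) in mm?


A picture frame. The border width is 53 mm.

Four thin pieces enclosing a rectangular opening — a picture frame. The two full-height stiles are 773 mm tall; the top rail sits at z = 720 and is 53 mm tall, so the border above the opening is 773 − 720 = 53 mm, matching the stile x-width.


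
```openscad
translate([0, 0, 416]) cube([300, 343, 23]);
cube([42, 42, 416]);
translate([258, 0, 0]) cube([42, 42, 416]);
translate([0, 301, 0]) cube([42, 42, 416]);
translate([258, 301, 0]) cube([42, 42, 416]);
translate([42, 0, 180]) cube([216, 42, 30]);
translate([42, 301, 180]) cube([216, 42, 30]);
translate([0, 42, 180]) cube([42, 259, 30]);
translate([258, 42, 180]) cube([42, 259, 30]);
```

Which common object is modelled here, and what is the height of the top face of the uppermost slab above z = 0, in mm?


A stool. The seat height is 439 mm.

A 300×343×23 slab at z = 416 on four corner posts — a stool. The seat top is 416 + 23 = 439 mm.


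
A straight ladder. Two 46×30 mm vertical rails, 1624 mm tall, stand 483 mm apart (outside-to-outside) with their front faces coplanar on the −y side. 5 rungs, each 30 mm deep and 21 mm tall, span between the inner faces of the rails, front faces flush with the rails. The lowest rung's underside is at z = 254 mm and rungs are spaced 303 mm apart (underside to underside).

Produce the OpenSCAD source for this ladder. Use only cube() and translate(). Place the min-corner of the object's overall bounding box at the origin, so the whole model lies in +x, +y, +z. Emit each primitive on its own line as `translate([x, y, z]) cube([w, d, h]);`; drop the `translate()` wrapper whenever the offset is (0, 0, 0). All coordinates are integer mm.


cube([46, 30, 1624]);
translate([437, 0, 0]) cube([46, 30, 1624]);
translate([46, 0, 254]) cube([391, 30, 21]);
translate([46, 0, 557]) cube([391, 30, 21]);
translate([46, 0, 860]) cube([391, 30, 21]);
translate([46, 0, 1163]) cube([391, 30, 21]);
translate([46, 0, 1466]) cube([391, 30, 21]);


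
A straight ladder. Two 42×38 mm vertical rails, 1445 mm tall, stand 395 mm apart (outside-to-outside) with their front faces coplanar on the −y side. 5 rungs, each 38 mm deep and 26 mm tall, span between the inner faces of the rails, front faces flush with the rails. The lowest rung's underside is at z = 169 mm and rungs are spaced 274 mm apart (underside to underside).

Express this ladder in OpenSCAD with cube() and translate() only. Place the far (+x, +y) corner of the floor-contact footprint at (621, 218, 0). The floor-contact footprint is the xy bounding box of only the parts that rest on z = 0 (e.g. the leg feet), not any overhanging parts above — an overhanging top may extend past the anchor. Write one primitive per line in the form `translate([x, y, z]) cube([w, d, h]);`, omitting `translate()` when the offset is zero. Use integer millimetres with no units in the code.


// rung span = 395 - 2*42 = 311
// rung[k] z = 169 + k*274
translate([226, 180, 0]) cube([42, 38, 1445]);
translate([579, 180, 0]) cube([42, 38, 1445]);
translate([268, 180, 169]) cube([311, 38, 26]);
translate([268, 180, 443]) cube([311, 38, 26]);
translate([268, 180, 717]) cube([311, 38, 26]);
translate([268, 180, 991]) cube([311, 38, 26]);
translate([268, 180, 1265]) cube([311, 38, 26]);


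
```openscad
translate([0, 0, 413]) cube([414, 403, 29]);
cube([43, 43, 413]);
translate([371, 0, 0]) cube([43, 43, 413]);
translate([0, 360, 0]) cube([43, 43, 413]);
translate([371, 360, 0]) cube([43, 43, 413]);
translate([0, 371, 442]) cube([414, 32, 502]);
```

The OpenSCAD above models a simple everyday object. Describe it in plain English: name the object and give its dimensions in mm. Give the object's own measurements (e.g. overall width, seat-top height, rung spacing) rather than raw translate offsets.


A chair. The seat is a 414×403×29 mm slab with its top at z = 442 mm, on four 43×43 mm corner legs (flush with the seat edges, standing on z = 0). A flat backrest 32 mm thick, 502 mm tall, spans the full seat width and rises from the seat top along its +y edge, rear face flush with the rear of the seat.


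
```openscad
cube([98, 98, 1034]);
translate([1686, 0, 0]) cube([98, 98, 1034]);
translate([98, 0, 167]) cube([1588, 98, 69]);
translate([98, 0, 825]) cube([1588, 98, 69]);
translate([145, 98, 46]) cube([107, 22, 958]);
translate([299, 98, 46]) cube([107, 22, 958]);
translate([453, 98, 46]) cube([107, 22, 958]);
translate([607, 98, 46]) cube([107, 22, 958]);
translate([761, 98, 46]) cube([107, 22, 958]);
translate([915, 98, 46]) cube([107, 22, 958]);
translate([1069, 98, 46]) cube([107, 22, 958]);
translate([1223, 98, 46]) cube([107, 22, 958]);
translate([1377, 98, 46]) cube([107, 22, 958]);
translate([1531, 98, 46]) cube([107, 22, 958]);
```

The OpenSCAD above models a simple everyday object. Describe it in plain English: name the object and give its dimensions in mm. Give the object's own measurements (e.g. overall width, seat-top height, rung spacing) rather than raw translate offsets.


A fence section. Two 98×98 mm posts, 1034 mm tall, stand on the floor with a clear span of 1588 mm between their inner faces. Two horizontal rails of 98×69 mm section span the gap between the posts with their undersides at z = 167 mm and z = 825 mm, flush with the posts' −y face. 10 pickets, each 107 mm wide, 22 mm thick and 958 mm tall, are fixed to the +y face of the rails with their bottoms at z = 46 mm, spaced across the span with a 47 mm gap after the −x post and between neighbouring pickets, with 48 mm left before the +x post.


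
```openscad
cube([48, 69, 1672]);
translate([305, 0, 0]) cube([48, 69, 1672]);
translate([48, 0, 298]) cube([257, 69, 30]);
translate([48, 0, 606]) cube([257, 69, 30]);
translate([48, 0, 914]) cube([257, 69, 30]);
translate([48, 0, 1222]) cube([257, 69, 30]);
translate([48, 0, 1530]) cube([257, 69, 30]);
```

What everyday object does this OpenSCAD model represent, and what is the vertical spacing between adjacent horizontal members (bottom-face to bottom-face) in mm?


A ladder. The rung spacing is 308 mm.

Two tall 48×69 posts with 5 short bars between them — a ladder. Adjacent rungs sit at z = 298 and z = 606, so the spacing is 606 − 298 = 308 mm.


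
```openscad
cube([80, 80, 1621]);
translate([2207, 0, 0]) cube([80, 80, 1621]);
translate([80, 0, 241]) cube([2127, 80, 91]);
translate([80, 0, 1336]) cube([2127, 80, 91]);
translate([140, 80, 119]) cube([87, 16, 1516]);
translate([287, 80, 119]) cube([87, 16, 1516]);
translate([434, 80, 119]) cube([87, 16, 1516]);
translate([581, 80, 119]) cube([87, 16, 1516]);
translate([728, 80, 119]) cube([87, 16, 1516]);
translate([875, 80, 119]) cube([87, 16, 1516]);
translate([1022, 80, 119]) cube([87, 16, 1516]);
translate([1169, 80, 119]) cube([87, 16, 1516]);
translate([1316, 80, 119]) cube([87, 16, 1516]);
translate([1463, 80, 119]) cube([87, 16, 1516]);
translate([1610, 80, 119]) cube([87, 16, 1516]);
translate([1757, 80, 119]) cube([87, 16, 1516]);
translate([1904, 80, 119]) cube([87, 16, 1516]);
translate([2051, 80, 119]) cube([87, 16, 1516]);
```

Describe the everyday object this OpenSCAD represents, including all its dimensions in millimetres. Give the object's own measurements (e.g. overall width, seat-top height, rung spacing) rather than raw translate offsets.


A fence section. Two 80×80 mm posts, 1621 mm tall, stand on the floor with a clear span of 2127 mm between their inner faces. Two horizontal rails of 80×91 mm section span the gap between the posts with their undersides at z = 241 mm and z = 1336 mm, flush with the posts' −y face. 14 pickets, each 87 mm wide, 16 mm thick and 1516 mm tall, are fixed to the +y face of the rails with their bottoms at z = 119 mm, spaced across the span with a 60 mm gap after the −x post and between neighbouring pickets, with 69 mm left before the +x post.


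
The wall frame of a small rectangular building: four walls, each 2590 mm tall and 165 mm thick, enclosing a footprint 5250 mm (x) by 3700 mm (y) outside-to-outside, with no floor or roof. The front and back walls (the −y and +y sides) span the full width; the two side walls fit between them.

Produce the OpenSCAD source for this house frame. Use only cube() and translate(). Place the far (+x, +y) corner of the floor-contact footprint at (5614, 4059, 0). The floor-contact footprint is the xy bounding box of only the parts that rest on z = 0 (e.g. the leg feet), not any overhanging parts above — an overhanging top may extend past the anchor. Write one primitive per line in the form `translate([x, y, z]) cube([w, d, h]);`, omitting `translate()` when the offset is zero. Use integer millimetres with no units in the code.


translate([364, 359, 0]) cube([5250, 165, 2590]);
translate([364, 3894, 0]) cube([5250, 165, 2590]);
translate([364, 524, 0]) cube([165, 3370, 2590]);
translate([5449, 524, 0]) cube([165, 3370, 2590]);
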